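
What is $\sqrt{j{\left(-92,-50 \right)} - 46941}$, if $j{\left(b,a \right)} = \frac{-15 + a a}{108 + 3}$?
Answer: $\frac{i \sqrt{578084226}}{111} \approx 216.61 i$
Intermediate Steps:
$j{\left(b,a \right)} = - \frac{5}{37} + \frac{a^{2}}{111}$ ($j{\left(b,a \right)} = \frac{-15 + a^{2}}{111} = \left(-15 + a^{2}\right) \frac{1}{111} = - \frac{5}{37} + \frac{a^{2}}{111}$)
$\sqrt{j{\left(-92,-50 \right)} - 46941} = \sqrt{\left(- \frac{5}{37} + \frac{\left(-50\right)^{2}}{111}\right) - 46941} = \sqrt{\left(- \frac{5}{37} + \frac{1}{111} \cdot 2500\right) - 46941} = \sqrt{\left(- \frac{5}{37} + \frac{2500}{111}\right) - 46941} = \sqrt{\frac{2485}{111} - 46941} = \sqrt{- \frac{5207966}{111}} = \frac{i \sqrt{578084226}}{111}$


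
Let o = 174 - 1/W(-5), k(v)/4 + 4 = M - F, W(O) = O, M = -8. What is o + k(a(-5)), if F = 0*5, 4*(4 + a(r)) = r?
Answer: 631/5 ≈ 126.20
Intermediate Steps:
a(r) = -4 + r/4
F = 0
k(v) = -48 (k(v) = -16 + 4*(-8 - 1*0) = -16 + 4*(-8 + 0) = -16 + 4*(-8) = -16 - 32 = -48)
o = 871/5 (o = 174 - 1/(-5) = 174 - 1*(-⅕) = 174 + ⅕ = 871/5 ≈ 174.20)
o + k(a(-5)) = 871/5 - 48 = 631/5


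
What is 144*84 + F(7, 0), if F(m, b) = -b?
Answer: 12096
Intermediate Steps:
144*84 + F(7, 0) = 144*84 - 1*0 = 12096 + 0 = 12096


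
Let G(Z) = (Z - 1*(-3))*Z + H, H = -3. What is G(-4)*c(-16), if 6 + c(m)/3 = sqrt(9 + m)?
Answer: -18 + 3*I*sqrt(7) ≈ -18.0 + 7.9373*I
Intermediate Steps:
c(m) = -18 + 3*sqrt(9 + m)
G(Z) = -3 + Z*(3 + Z) (G(Z) = (Z - 1*(-3))*Z - 3 = (Z + 3)*Z - 3 = (3 + Z)*Z - 3 = Z*(3 + Z) - 3 = -3 + Z*(3 + Z))
G(-4)*c(-16) = (-3 + (-4)**2 + 3*(-4))*(-18 + 3*sqrt(9 - 16)) = (-3 + 16 - 12)*(-18 + 3*sqrt(-7)) = 1*(-18 + 3*(I*sqrt(7))) = 1*(-18 + 3*I*sqrt(7)) = -18 + 3*I*sqrt(7)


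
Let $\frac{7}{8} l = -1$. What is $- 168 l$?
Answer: $192$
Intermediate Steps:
$l = - \frac{8}{7}$ ($l = \frac{8}{7} \left(-1\right) = - \frac{8}{7} \approx -1.1429$)
$- 168 l = \left(-168\right) \left(- \frac{8}{7}\right) = 192$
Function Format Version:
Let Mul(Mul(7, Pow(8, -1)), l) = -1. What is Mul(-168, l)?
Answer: 192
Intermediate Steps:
l = Rational(-8, 7) (l = Mul(Rational(8, 7), -1) = Rational(-8, 7) ≈ -1.1429)
Mul(-168, l) = Mul(-168, Rational(-8, 7)) = 192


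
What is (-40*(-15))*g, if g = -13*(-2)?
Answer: 15600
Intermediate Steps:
g = 26
(-40*(-15))*g = -40*(-15)*26 = 600*26 = 15600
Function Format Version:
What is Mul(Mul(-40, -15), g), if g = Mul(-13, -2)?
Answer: 15600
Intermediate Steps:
g = 26
Mul(Mul(-40, -15), g) = Mul(Mul(-40, -15), 26) = Mul(600, 26) = 15600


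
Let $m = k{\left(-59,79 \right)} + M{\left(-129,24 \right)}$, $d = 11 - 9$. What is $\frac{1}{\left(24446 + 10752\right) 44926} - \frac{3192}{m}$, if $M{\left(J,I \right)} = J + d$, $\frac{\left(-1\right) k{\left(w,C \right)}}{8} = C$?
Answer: $\frac{1682508890525}{400070253044} \approx 4.2055$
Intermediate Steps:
$d = 2$
$k{\left(w,C \right)} = - 8 C$
$M{\left(J,I \right)} = 2 + J$ ($M{\left(J,I \right)} = J + 2 = 2 + J$)
$m = -759$ ($m = \left(-8\right) 79 + \left(2 - 129\right) = -632 - 127 = -759$)
$\frac{1}{\left(24446 + 10752\right) 44926} - \frac{3192}{m} = \frac{1}{\left(24446 + 10752\right) 44926} - \frac{3192}{-759} = \frac{1}{35198} \cdot \frac{1}{44926} - - \frac{1064}{253} = \frac{1}{35198} \cdot \frac{1}{44926} + \frac{1064}{253} = \frac{1}{1581305348} + \frac{1064}{253} = \frac{1682508890525}{400070253044}$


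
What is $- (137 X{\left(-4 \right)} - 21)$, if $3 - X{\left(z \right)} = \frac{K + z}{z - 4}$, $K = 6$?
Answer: $- \frac{1697}{4} \approx -424.25$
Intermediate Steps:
$X{\left(z \right)} = 3 - \frac{6 + z}{-4 + z}$ ($X{\left(z \right)} = 3 - \frac{6 + z}{z - 4} = 3 - \frac{6 + z}{-4 + z}$)
$- (137 X{\left(-4 \right)} - 21) = - (137 \frac{2 \left(-9 - 4\right)}{-4 - 4} - 21) = - (137 \cdot 2 \frac{1}{-8} \left(-13\right) - 21) = - (137 \cdot 2 \left(- \frac{1}{8}\right) \left(-13\right) - 21) = - (137 \cdot \frac{13}{4} - 21) = - (\frac{1781}{4} - 21) = \left(-1\right) \frac{1697}{4} = - \frac{1697}{4}$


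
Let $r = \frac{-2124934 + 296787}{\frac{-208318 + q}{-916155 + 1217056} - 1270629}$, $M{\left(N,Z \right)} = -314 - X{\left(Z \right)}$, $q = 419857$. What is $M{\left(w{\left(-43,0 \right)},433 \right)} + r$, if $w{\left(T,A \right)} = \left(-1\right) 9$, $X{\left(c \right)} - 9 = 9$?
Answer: $- \frac{126384572702633}{382333325190} \approx -330.56$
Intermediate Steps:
$X{\left(c \right)} = 18$ ($X{\left(c \right)} = 9 + 9 = 18$)
$w{\left(T,A \right)} = -9$
$M{\left(N,Z \right)} = -332$ ($M{\left(N,Z \right)} = -314 - 18 = -332$)
$r = \frac{550091260447}{382333325190}$ ($r = \frac{-2124934 + 296787}{\frac{-208318 + 419857}{-916155 + 1217056} - 1270629} = - \frac{1828147}{\frac{211539}{300901} - 1270629} = - \frac{1828147}{- \frac{382333325190}{300901}} = \left(-1828147\right) \left(- \frac{300901}{382333325190}\right) = \frac{550091260447}{382333325190} \approx 1.4388$)
$M{\left(w{\left(-43,0 \right)},433 \right)} + r = -332 + \frac{550091260447}{382333325190} = - \frac{126384572702633}{382333325190}$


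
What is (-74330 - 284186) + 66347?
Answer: -292169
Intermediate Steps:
(-74330 - 284186) + 66347 = -358516 + 66347 = -292169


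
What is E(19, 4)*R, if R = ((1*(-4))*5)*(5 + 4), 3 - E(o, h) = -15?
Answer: -3240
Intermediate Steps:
E(o, h) = 18 (E(o, h) = 3 - 1*(-15) = 3 + 15 = 18)
R = -180 (R = -4*5*9 = -20*9 = -180)
E(19, 4)*R = 18*(-180) = -3240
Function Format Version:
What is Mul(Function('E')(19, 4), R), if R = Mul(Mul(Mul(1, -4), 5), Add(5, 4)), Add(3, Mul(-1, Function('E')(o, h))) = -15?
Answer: -3240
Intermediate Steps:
Function('E')(o, h) = 18 (Function('E')(o, h) = Add(3, Mul(-1, -15)) = Add(3, 15) = 18)
R = -180 (R = Mul(Mul(-4, 5), 9) = Mul(-20, 9) = -180)
Mul(Function('E')(19, 4), R) = Mul(18, -180) = -3240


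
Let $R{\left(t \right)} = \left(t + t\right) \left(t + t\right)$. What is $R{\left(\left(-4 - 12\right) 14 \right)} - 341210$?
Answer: $-140506$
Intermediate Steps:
$R{\left(t \right)} = 4 t^{2}$ ($R{\left(t \right)} = 2 t 2 t = 4 t^{2}$)
$R{\left(\left(-4 - 12\right) 14 \right)} - 341210 = 4 \left(\left(-4 - 12\right) 14\right)^{2} - 341210 = 4 \left(\left(-16\right) 14\right)^{2} - 341210 = 4 \left(-224\right)^{2} - 341210 = 4 \cdot 50176 - 341210 = 200704 - 341210 = -140506$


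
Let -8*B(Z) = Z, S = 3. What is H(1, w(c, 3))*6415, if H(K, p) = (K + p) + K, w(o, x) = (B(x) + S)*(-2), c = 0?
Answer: -83395/4 ≈ -20849.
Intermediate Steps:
B(Z) = -Z/8
w(o, x) = -6 + x/4 (w(o, x) = (-x/8 + 3)*(-2) = (3 - x/8)*(-2) = -6 + x/4)
H(K, p) = p + 2*K
H(1, w(c, 3))*6415 = ((-6 + (¼)*3) + 2*1)*6415 = ((-6 + ¾) + 2)*6415 = (-21/4 + 2)*6415 = -13/4*6415 = -83395/4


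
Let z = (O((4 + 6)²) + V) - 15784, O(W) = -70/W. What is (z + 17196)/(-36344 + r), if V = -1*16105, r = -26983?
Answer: 48979/211090 ≈ 0.23203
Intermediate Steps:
V = -16105
z = -318897/10 (z = (-70/(4 + 6)² - 16105) - 15784 = (-70/(10²) - 16105) - 15784 = (-70/100 - 16105) - 15784 = (-70*1/100 - 16105) - 15784 = (-7/10 - 16105) - 15784 = -161057/10 - 15784 = -318897/10 ≈ -31890.)
(z + 17196)/(-36344 + r) = (-318897/10 + 17196)/(-36344 - 26983) = -146937/10/(-63327) = -146937/10*(-1/63327) = 48979/211090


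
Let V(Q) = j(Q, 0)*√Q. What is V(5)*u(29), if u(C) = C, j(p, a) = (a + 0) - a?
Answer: 0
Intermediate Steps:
j(p, a) = 0 (j(p, a) = a - a = 0)
V(Q) = 0 (V(Q) = 0*√Q = 0)
V(5)*u(29) = 0*29 = 0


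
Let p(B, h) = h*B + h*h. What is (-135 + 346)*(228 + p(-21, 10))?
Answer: 24898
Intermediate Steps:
p(B, h) = h² + B*h (p(B, h) = B*h + h² = h² + B*h)
(-135 + 346)*(228 + p(-21, 10)) = (-135 + 346)*(228 + 10*(-21 + 10)) = 211*(228 + 10*(-11)) = 211*(228 - 110) = 211*118 = 24898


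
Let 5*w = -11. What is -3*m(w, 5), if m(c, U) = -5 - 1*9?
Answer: 42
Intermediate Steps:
w = -11/5 (w = (1/5)*(-11) = -11/5 ≈ -2.2000)
m(c, U) = -14 (m(c, U) = -5 - 9 = -14)
-3*m(w, 5) = -3*(-14) = 42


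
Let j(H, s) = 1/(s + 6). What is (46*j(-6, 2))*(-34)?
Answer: -391/2 ≈ -195.50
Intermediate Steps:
j(H, s) = 1/(6 + s)
(46*j(-6, 2))*(-34) = (46/(6 + 2))*(-34) = (46/8)*(-34) = (46*(⅛))*(-34) = (23/4)*(-34) = -391/2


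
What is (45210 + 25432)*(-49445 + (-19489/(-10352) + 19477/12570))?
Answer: -113619996266562643/32531160 ≈ -3.4927e+9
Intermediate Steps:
(45210 + 25432)*(-49445 + (-19489/(-10352) + 19477/12570)) = 70642*(-49445 + (-19489*(-1/10352) + 19477*(1/12570))) = 70642*(-49445 + (19489/10352 + 19477/12570)) = 70642*(-49445 + 223301317/65062320) = 70642*(-3216783111083/65062320) = -113619996266562643/32531160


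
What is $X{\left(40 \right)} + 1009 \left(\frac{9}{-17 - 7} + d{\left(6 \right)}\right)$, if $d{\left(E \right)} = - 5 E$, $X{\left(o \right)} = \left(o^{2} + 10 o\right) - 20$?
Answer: $- \frac{229347}{8} \approx -28668.0$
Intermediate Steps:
$X{\left(o \right)} = -20 + o^{2} + 10 o$
$X{\left(40 \right)} + 1009 \left(\frac{9}{-17 - 7} + d{\left(6 \right)}\right) = \left(-20 + 40^{2} + 10 \cdot 40\right) + 1009 \left(\frac{9}{-17 - 7} - 30\right) = \left(-20 + 1600 + 400\right) + 1009 \left(\frac{9}{-24} - 30\right) = 1980 + 1009 \left(9 \left(- \frac{1}{24}\right) - 30\right) = 1980 + 1009 \left(- \frac{3}{8} - 30\right) = 1980 + 1009 \left(- \frac{243}{8}\right) = 1980 - \frac{245187}{8} = - \frac{229347}{8}$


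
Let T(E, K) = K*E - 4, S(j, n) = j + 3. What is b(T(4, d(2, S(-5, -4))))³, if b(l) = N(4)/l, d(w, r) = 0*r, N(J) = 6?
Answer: -27/8 ≈ -3.3750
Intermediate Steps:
S(j, n) = 3 + j
d(w, r) = 0
T(E, K) = -4 + E*K (T(E, K) = E*K - 4 = -4 + E*K)
b(l) = 6/l
b(T(4, d(2, S(-5, -4))))³ = (6/(-4 + 4*0))³ = (6/(-4 + 0))³ = (6/(-4))³ = (6*(-¼))³ = (-3/2)³ = -27/8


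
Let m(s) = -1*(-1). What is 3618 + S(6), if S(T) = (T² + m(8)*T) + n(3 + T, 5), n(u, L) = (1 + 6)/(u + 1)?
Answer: 36607/10 ≈ 3660.7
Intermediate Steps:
n(u, L) = 7/(1 + u)
m(s) = 1
S(T) = T + T² + 7/(4 + T) (S(T) = (T² + 1*T) + 7/(1 + (3 + T)) = (T² + T) + 7/(4 + T) = (T + T²) + 7/(4 + T) = T + T² + 7/(4 + T))
3618 + S(6) = 3618 + (7 + 6*(1 + 6)*(4 + 6))/(4 + 6) = 3618 + (7 + 6*7*10)/10 = 3618 + (7 + 420)/10 = 3618 + (⅒)*427 = 3618 + 427/10 = 36607/10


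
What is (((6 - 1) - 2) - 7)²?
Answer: 16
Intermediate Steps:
(((6 - 1) - 2) - 7)² = ((5 - 2) - 7)² = (3 - 7)² = (-4)² = 16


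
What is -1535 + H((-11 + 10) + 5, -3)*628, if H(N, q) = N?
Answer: 977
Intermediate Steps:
-1535 + H((-11 + 10) + 5, -3)*628 = -1535 + ((-11 + 10) + 5)*628 = -1535 + (-1 + 5)*628 = -1535 + 4*628 = -1535 + 2512 = 977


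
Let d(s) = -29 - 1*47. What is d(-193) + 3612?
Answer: 3536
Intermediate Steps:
d(s) = -76 (d(s) = -29 - 47 = -76)
d(-193) + 3612 = -76 + 3612 = 3536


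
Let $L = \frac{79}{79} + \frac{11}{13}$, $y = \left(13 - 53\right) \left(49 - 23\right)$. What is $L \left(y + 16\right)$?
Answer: $- \frac{24576}{13} \approx -1890.5$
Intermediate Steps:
$y = -1040$ ($y = \left(-40\right) 26 = -1040$)
$L = \frac{24}{13}$ ($L = 79 \cdot \frac{1}{79} + 11 \cdot \frac{1}{13} = 1 + \frac{11}{13} = \frac{24}{13} \approx 1.8462$)
$L \left(y + 16\right) = \frac{24 \left(-1040 + 16\right)}{13} = \frac{24}{13} \left(-1024\right) = - \frac{24576}{13}$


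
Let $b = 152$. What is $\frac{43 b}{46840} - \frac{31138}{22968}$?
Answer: $- \frac{81774067}{67238820} \approx -1.2162$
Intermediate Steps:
$\frac{43 b}{46840} - \frac{31138}{22968} = \frac{43 \cdot 152}{46840} - \frac{31138}{22968} = 6536 \cdot \frac{1}{46840} - \frac{15569}{11484} = \frac{817}{5855} - \frac{15569}{11484} = - \frac{81774067}{67238820}$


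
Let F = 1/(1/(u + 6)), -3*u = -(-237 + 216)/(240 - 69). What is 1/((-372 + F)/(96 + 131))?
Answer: -38817/62593 ≈ -0.62015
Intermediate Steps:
u = -7/171 (u = -(-1)*(-237 + 216)/(240 - 69)/3 = -(-1)*(-21/171)/3 = -(-1)*(-21*1/171)/3 = -(-1)*(-7)/(3*57) = -⅓*7/57 = -7/171 ≈ -0.040936)
F = 1019/171 (F = 1/(1/(-7/171 + 6)) = 1/(1/(1019/171)) = 1/(171/1019) = 1019/171 ≈ 5.9591)
1/((-372 + F)/(96 + 131)) = 1/((-372 + 1019/171)/(96 + 131)) = 1/(-62593/171/227) = 1/((1/227)*(-62593/171)) = 1/(-62593/38817) = -38817/62593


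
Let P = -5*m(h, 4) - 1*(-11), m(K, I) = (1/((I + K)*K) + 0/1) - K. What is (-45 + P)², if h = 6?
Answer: 2401/144 ≈ 16.674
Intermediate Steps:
m(K, I) = -K + 1/(K*(I + K)) (m(K, I) = (1/(K*(I + K)) + 0*1) - K = (1/(K*(I + K)) + 0) - K = 1/(K*(I + K)) - K = -K + 1/(K*(I + K)))
P = 491/12 (P = -5*(1 - 1*6³ - 1*4*6²)/(6*(4 + 6)) - 1*(-11) = -5*(1 - 1*216 - 1*4*36)/(6*10) + 11 = -5*(1 - 216 - 144)/(6*10) + 11 = -5*(-359)/(6*10) + 11 = -5*(-359/60) + 11 = 359/12 + 11 = 491/12 ≈ 40.917)
(-45 + P)² = (-45 + 491/12)² = (-49/12)² = 2401/144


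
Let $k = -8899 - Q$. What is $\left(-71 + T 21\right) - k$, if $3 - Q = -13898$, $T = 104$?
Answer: $24913$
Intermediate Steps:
$Q = 13901$ ($Q = 3 - -13898 = 3 + 13898 = 13901$)
$k = -22800$ ($k = -8899 - 13901 = -22800$)
$\left(-71 + T 21\right) - k = \left(-71 + 104 \cdot 21\right) - -22800 = \left(-71 + 2184\right) + 22800 = 2113 + 22800 = 24913$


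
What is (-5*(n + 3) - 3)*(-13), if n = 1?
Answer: 299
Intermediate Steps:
(-5*(n + 3) - 3)*(-13) = (-5*(1 + 3) - 3)*(-13) = (-5*4 - 3)*(-13) = (-20 - 3)*(-13) = -23*(-13) = 299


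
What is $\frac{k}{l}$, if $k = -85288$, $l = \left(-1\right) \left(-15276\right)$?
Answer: $- \frac{21322}{3819} \approx -5.5831$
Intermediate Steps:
$l = 15276$
$\frac{k}{l} = - \frac{85288}{15276} = \left(-85288\right) \frac{1}{15276} = - \frac{21322}{3819}$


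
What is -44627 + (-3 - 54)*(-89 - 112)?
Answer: -33170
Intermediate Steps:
-44627 + (-3 - 54)*(-89 - 112) = -44627 - 57*(-201) = -44627 + 11457 = -33170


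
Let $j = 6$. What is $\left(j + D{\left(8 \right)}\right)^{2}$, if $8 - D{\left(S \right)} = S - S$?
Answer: $196$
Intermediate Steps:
$D{\left(S \right)} = 8$ ($D{\left(S \right)} = 8 - \left(S - S\right) = 8 - 0 = 8 + 0 = 8$)
$\left(j + D{\left(8 \right)}\right)^{2} = \left(6 + 8\right)^{2} = 14^{2} = 196$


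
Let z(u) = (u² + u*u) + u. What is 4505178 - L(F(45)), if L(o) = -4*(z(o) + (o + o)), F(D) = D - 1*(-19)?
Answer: 4538714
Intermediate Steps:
F(D) = 19 + D (F(D) = D + 19 = 19 + D)
z(u) = u + 2*u² (z(u) = (u² + u²) + u = 2*u² + u = u + 2*u²)
L(o) = -8*o - 4*o*(1 + 2*o) (L(o) = -4*(o*(1 + 2*o) + (o + o)) = -4*(o*(1 + 2*o) + 2*o) = -4*(2*o + o*(1 + 2*o)) = -8*o - 4*o*(1 + 2*o))
4505178 - L(F(45)) = 4505178 - 4*(19 + 45)*(-3 - 2*(19 + 45)) = 4505178 - 4*64*(-3 - 2*64) = 4505178 - 4*64*(-3 - 128) = 4505178 - 4*64*(-131) = 4505178 - 1*(-33536) = 4505178 + 33536 = 4538714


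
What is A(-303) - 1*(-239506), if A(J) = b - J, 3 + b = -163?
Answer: 239643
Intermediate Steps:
b = -166 (b = -3 - 163 = -166)
A(J) = -166 - J
A(-303) - 1*(-239506) = (-166 - 1*(-303)) - 1*(-239506) = (-166 + 303) + 239506 = 137 + 239506 = 239643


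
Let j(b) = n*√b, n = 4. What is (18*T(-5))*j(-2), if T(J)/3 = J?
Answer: -1080*I*√2 ≈ -1527.4*I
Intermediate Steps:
T(J) = 3*J
j(b) = 4*√b
(18*T(-5))*j(-2) = (18*(3*(-5)))*(4*√(-2)) = (18*(-15))*(4*(I*√2)) = -1080*I*√2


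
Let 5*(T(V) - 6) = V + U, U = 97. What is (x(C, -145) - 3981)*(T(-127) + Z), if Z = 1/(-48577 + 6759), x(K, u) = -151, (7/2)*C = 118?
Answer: 2066/20909 ≈ 0.098809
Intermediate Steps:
C = 236/7 (C = (2/7)*118 = 236/7 ≈ 33.714)
Z = -1/41818 (Z = 1/(-41818) = -1/41818 ≈ -2.3913e-5)
T(V) = 127/5 + V/5 (T(V) = 6 + (V + 97)/5 = 6 + (97 + V)/5 = 6 + (97/5 + V/5) = 127/5 + V/5)
(x(C, -145) - 3981)*(T(-127) + Z) = (-151 - 3981)*((127/5 + (⅕)*(-127)) - 1/41818) = -4132*((127/5 - 127/5) - 1/41818) = -4132*(0 - 1/41818) = -4132*(-1/41818) = 2066/20909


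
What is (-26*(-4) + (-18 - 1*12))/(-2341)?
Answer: -74/2341 ≈ -0.031610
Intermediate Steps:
(-26*(-4) + (-18 - 1*12))/(-2341) = (104 + (-18 - 12))*(-1/2341) = (104 - 30)*(-1/2341) = 74*(-1/2341) = -74/2341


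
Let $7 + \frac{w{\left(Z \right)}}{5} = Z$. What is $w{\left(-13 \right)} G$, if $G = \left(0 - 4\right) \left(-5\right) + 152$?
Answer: $-17200$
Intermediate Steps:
$w{\left(Z \right)} = -35 + 5 Z$
$G = 172$ ($G = \left(-4\right) \left(-5\right) + 152 = 20 + 152 = 172$)
$w{\left(-13 \right)} G = \left(-35 + 5 \left(-13\right)\right) 172 = \left(-35 - 65\right) 172 = \left(-100\right) 172 = -17200$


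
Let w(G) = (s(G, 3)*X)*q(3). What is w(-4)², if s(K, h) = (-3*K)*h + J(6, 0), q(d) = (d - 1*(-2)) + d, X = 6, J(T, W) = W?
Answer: 2985984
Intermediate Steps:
q(d) = 2 + 2*d (q(d) = (d + 2) + d = (2 + d) + d = 2 + 2*d)
s(K, h) = -3*K*h (s(K, h) = (-3*K)*h + 0 = -3*K*h + 0 = -3*K*h)
w(G) = -432*G (w(G) = (-3*G*3*6)*(2 + 2*3) = (-9*G*6)*(2 + 6) = -54*G*8 = -432*G)
w(-4)² = (-432*(-4))² = 1728² = 2985984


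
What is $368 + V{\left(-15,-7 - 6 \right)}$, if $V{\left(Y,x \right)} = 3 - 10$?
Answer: $361$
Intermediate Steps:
$V{\left(Y,x \right)} = -7$
$368 + V{\left(-15,-7 - 6 \right)} = 368 - 7 = 361$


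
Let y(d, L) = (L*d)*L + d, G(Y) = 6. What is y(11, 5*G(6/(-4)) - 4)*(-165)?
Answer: -1228755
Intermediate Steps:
y(d, L) = d + d*L² (y(d, L) = d*L² + d = d + d*L²)
y(11, 5*G(6/(-4)) - 4)*(-165) = (11*(1 + (5*6 - 4)²))*(-165) = (11*(1 + (30 - 4)²))*(-165) = (11*(1 + 26²))*(-165) = (11*(1 + 676))*(-165) = (11*677)*(-165) = 7447*(-165) = -1228755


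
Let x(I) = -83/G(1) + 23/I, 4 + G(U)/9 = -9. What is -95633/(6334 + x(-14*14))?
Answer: -2193055956/145264865 ≈ -15.097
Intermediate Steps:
G(U) = -117 (G(U) = -36 + 9*(-9) = -36 - 81 = -117)
x(I) = 83/117 + 23/I (x(I) = -83/(-117) + 23/I = -83*(-1/117) + 23/I = 83/117 + 23/I)
-95633/(6334 + x(-14*14)) = -95633/(6334 + (83/117 + 23/((-14*14)))) = -95633/(6334 + (83/117 + 23/(-196))) = -95633/(6334 + (83/117 + 23*(-1/196))) = -95633/(6334 + (83/117 - 23/196)) = -95633/(6334 + 13577/22932) = -95633/145264865/22932 = -95633*22932/145264865 = -2193055956/145264865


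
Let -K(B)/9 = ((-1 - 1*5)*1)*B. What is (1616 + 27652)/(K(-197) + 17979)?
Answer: 9756/2447 ≈ 3.9869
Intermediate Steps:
K(B) = 54*B (K(B) = -9*(-1 - 1*5)*1*B = -9*(-1 - 5)*1*B = -9*(-6*1)*B = -(-54)*B = 54*B)
(1616 + 27652)/(K(-197) + 17979) = (1616 + 27652)/(54*(-197) + 17979) = 29268/(-10638 + 17979) = 29268/7341 = 29268*(1/7341) = 9756/2447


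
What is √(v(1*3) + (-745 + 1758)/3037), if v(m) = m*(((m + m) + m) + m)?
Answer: √335117765/3037 ≈ 6.0277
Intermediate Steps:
v(m) = 4*m² (v(m) = m*((2*m + m) + m) = m*(3*m + m) = m*(4*m) = 4*m²)
√(v(1*3) + (-745 + 1758)/3037) = √(4*(1*3)² + (-745 + 1758)/3037) = √(4*3² + 1013*(1/3037)) = √(4*9 + 1013/3037) = √(36 + 1013/3037) = √(110345/3037) = √335117765/3037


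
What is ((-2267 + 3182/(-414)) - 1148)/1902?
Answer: -354248/196857 ≈ -1.7995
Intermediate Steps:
((-2267 + 3182/(-414)) - 1148)/1902 = ((-2267 + 3182*(-1/414)) - 1148)*(1/1902) = ((-2267 - 1591/207) - 1148)*(1/1902) = (-470860/207 - 1148)*(1/1902) = -708496/207*1/1902 = -354248/196857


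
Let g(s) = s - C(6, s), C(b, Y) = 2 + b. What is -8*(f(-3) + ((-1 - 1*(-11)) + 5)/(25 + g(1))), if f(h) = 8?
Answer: -212/3 ≈ -70.667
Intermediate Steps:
g(s) = -8 + s (g(s) = s - (2 + 6) = s - 1*8 = s - 8 = -8 + s)
-8*(f(-3) + ((-1 - 1*(-11)) + 5)/(25 + g(1))) = -8*(8 + ((-1 - 1*(-11)) + 5)/(25 + (-8 + 1))) = -8*(8 + ((-1 + 11) + 5)/(25 - 7)) = -8*(8 + (10 + 5)/18) = -8*(8 + 15*(1/18)) = -8*(8 + 5/6) = -8*53/6 = -212/3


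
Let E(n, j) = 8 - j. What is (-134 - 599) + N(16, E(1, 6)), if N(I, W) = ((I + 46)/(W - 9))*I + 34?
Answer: -5885/7 ≈ -840.71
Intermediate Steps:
N(I, W) = 34 + I*(46 + I)/(-9 + W) (N(I, W) = ((46 + I)/(-9 + W))*I + 34 = I*(46 + I)/(-9 + W) + 34 = 34 + I*(46 + I)/(-9 + W))
(-134 - 599) + N(16, E(1, 6)) = (-134 - 599) + (-306 + 16² + 34*(8 - 1*6) + 46*16)/(-9 + (8 - 1*6)) = -733 + (-306 + 256 + 34*(8 - 6) + 736)/(-9 + (8 - 6)) = -733 + (-306 + 256 + 34*2 + 736)/(-9 + 2) = -733 + (-306 + 256 + 68 + 736)/(-7) = -733 - ⅐*754 = -733 - 754/7 = -5885/7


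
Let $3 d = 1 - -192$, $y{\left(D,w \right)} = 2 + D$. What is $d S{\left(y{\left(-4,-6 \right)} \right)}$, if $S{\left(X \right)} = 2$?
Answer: $\frac{386}{3} \approx 128.67$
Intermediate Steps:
$d = \frac{193}{3}$ ($d = \frac{1 - -192}{3} = \frac{1 + 192}{3} = \frac{1}{3} \cdot 193 = \frac{193}{3} \approx 64.333$)
$d S{\left(y{\left(-4,-6 \right)} \right)} = \frac{193}{3} \cdot 2 = \frac{386}{3}$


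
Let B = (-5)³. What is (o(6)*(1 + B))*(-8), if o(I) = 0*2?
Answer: 0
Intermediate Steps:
o(I) = 0
B = -125
(o(6)*(1 + B))*(-8) = (0*(1 - 125))*(-8) = (0*(-124))*(-8) = 0*(-8) = 0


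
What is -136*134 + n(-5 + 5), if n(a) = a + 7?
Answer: -18217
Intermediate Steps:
n(a) = 7 + a
-136*134 + n(-5 + 5) = -136*134 + (7 + (-5 + 5)) = -18224 + (7 + 0) = -18224 + 7 = -18217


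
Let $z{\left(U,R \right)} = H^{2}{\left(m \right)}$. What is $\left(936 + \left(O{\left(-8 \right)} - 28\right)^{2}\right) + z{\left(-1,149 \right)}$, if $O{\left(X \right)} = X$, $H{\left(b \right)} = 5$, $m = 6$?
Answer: $2257$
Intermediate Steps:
$z{\left(U,R \right)} = 25$ ($z{\left(U,R \right)} = 5^{2} = 25$)
$\left(936 + \left(O{\left(-8 \right)} - 28\right)^{2}\right) + z{\left(-1,149 \right)} = \left(936 + \left(-8 - 28\right)^{2}\right) + 25 = \left(936 + \left(-36\right)^{2}\right) + 25 = \left(936 + 1296\right) + 25 = 2232 + 25 = 2257$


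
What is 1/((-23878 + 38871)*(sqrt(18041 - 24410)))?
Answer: -I*sqrt(6369)/95490417 ≈ -8.3575e-7*I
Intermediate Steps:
1/((-23878 + 38871)*(sqrt(18041 - 24410))) = 1/(14993*(sqrt(-6369))) = 1/(14993*((I*sqrt(6369)))) = (-I*sqrt(6369)/6369)/14993 = -I*sqrt(6369)/95490417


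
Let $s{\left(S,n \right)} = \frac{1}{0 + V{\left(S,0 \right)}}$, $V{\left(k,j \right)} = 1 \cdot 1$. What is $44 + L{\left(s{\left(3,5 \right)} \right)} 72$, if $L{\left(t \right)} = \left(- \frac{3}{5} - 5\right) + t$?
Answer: $- \frac{1436}{5} \approx -287.2$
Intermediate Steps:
$V{\left(k,j \right)} = 1$
$s{\left(S,n \right)} = 1$ ($s{\left(S,n \right)} = \frac{1}{0 + 1} = 1^{-1} = 1$)
$L{\left(t \right)} = - \frac{28}{5} + t$ ($L{\left(t \right)} = \left(\left(-3\right) \frac{1}{5} - 5\right) + t = \left(- \frac{3}{5} - 5\right) + t = - \frac{28}{5} + t$)
$44 + L{\left(s{\left(3,5 \right)} \right)} 72 = 44 + \left(- \frac{28}{5} + 1\right) 72 = 44 - \frac{1656}{5} = - \frac{1436}{5}$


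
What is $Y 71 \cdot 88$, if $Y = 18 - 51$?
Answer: $-206184$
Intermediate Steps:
$Y = -33$ ($Y = 18 - 51 = -33$)
$Y 71 \cdot 88 = \left(-33\right) 71 \cdot 88 = \left(-2343\right) 88 = -206184$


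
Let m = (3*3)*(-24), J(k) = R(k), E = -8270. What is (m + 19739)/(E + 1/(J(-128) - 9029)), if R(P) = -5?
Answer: -176370782/74711181 ≈ -2.3607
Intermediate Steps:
J(k) = -5
m = -216 (m = 9*(-24) = -216)
(m + 19739)/(E + 1/(J(-128) - 9029)) = (-216 + 19739)/(-8270 + 1/(-5 - 9029)) = 19523/(-8270 + 1/(-9034)) = 19523/(-8270 - 1/9034) = 19523/(-74711181/9034) = 19523*(-9034/74711181) = -176370782/74711181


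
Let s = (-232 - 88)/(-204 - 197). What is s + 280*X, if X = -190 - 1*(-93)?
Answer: -10890840/401 ≈ -27159.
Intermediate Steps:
X = -97 (X = -190 + 93 = -97)
s = 320/401 (s = -320/(-401) = -320*(-1/401) = 320/401 ≈ 0.79801)
s + 280*X = 320/401 + 280*(-97) = 320/401 - 27160 = -10890840/401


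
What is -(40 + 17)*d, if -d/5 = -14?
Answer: -3990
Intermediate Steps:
d = 70 (d = -5*(-14) = 70)
-(40 + 17)*d = -(40 + 17)*70 = -57*70 = -1*3990 = -3990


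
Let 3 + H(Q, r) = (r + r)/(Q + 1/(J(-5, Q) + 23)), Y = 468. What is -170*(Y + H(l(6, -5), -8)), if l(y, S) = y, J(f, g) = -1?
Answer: -10453810/133 ≈ -78600.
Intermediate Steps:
H(Q, r) = -3 + 2*r/(1/22 + Q) (H(Q, r) = -3 + (r + r)/(Q + 1/(-1 + 23)) = -3 + (2*r)/(Q + 1/22) = -3 + (2*r)/(1/22 + Q) = -3 + 2*r/(1/22 + Q))
-170*(Y + H(l(6, -5), -8)) = -170*(468 + (-3 - 66*6 + 44*(-8))/(1 + 22*6)) = -170*(468 + (-3 - 396 - 352)/(1 + 132)) = -170*(468 - 751/133) = -170*61493/133 = -10453810/133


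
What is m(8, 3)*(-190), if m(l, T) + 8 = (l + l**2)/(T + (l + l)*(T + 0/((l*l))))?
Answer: 21280/17 ≈ 1251.8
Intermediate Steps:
m(l, T) = -8 + (l + l**2)/(T + 2*T*l) (m(l, T) = -8 + (l + l**2)/(T + (l + l)*(T + 0/((l*l)))) = -8 + (l + l**2)/(T + (2*l)*(T + 0/(l**2))) = -8 + (l + l**2)/(T + (2*l)*(T + 0/l**2)) = -8 + (l + l**2)/(T + (2*l)*(T + 0)) = -8 + (l + l**2)/(T + (2*l)*T) = -8 + (l + l**2)/(T + 2*T*l))
m(8, 3)*(-190) = ((8 + 8**2 - 8*3 - 16*3*8)/(3*(1 + 2*8)))*(-190) = ((8 + 64 - 24 - 384)/(3*(1 + 16)))*(-190) = ((1/3)*(-336)/17)*(-190) = ((1/3)*(1/17)*(-336))*(-190) = -112/17*(-190) = 21280/17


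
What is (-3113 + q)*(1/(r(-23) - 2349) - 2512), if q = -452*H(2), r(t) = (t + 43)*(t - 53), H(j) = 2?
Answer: 39040937793/3869 ≈ 1.0091e+7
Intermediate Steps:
r(t) = (-53 + t)*(43 + t) (r(t) = (43 + t)*(-53 + t) = (-53 + t)*(43 + t))
q = -904 (q = -452*2 = -904)
(-3113 + q)*(1/(r(-23) - 2349) - 2512) = (-3113 - 904)*(1/((-2279 + (-23)² - 10*(-23)) - 2349) - 2512) = -4017*(1/((-2279 + 529 + 230) - 2349) - 2512) = -4017*(1/(-1520 - 2349) - 2512) = -4017*(1/(-3869) - 2512) = -4017*(-1/3869 - 2512) = -4017*(-9718929/3869) = 39040937793/3869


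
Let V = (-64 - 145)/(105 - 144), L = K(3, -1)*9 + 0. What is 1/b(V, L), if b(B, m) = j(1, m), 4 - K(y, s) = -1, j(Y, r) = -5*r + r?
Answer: -1/180 ≈ -0.0055556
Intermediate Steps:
j(Y, r) = -4*r
K(y, s) = 5 (K(y, s) = 4 - 1*(-1) = 4 + 1 = 5)
L = 45 (L = 5*9 + 0 = 45 + 0 = 45)
V = 209/39 (V = -209/(-39) = -209*(-1/39) = 209/39 ≈ 5.3590)
b(B, m) = -4*m
1/b(V, L) = 1/(-4*45) = 1/(-180) = -1/180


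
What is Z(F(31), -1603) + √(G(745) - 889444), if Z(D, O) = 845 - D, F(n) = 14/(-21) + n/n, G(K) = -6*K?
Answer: 2534/3 + I*√893914 ≈ 844.67 + 945.47*I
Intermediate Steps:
F(n) = ⅓ (F(n) = 14*(-1/21) + 1 = -⅔ + 1 = ⅓)
Z(F(31), -1603) + √(G(745) - 889444) = (845 - 1*⅓) + √(-6*745 - 889444) = (845 - ⅓) + √(-4470 - 889444) = 2534/3 + √(-893914) = 2534/3 + I*√893914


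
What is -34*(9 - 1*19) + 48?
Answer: 388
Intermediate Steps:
-34*(9 - 1*19) + 48 = -34*(9 - 19) + 48 = -34*(-10) + 48 = 340 + 48 = 388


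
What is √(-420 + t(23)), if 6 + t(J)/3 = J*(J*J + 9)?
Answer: 6*√1019 ≈ 191.53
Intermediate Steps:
t(J) = -18 + 3*J*(9 + J²) (t(J) = -18 + 3*(J*(J*J + 9)) = -18 + 3*(J*(J² + 9)) = -18 + 3*(J*(9 + J²)) = -18 + 3*J*(9 + J²))
√(-420 + t(23)) = √(-420 + (-18 + 3*23³ + 27*23)) = √(-420 + (-18 + 3*12167 + 621)) = √(-420 + (-18 + 36501 + 621)) = √(-420 + 37104) = √36684 = 6*√1019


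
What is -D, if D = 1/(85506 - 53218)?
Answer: -1/32288 ≈ -3.0971e-5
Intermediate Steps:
D = 1/32288 ≈ 3.0971e-5
-D = -1*1/32288 = -1/32288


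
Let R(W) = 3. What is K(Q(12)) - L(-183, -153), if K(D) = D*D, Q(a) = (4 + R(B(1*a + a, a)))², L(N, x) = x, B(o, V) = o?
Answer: 2554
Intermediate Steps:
Q(a) = 49 (Q(a) = (4 + 3)² = 7² = 49)
K(D) = D²
K(Q(12)) - L(-183, -153) = 49² - 1*(-153) = 2401 + 153 = 2554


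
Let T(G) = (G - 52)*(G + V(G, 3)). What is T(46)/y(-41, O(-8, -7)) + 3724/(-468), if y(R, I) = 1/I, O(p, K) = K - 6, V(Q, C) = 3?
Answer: 446243/117 ≈ 3814.0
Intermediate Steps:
O(p, K) = -6 + K
T(G) = (-52 + G)*(3 + G) (T(G) = (G - 52)*(G + 3) = (-52 + G)*(3 + G))
T(46)/y(-41, O(-8, -7)) + 3724/(-468) = (-156 + 46² - 49*46)/(1/(-6 - 7)) + 3724/(-468) = (-156 + 2116 - 2254)/(1/(-13)) + 3724*(-1/468) = -294/(-1/13) - 931/117 = -294*(-13) - 931/117 = 3822 - 931/117 = 446243/117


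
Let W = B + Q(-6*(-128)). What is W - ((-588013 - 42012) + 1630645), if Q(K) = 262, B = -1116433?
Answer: -2116791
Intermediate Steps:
W = -1116171 (W = -1116433 + 262 = -1116171)
W - ((-588013 - 42012) + 1630645) = -1116171 - ((-588013 - 42012) + 1630645) = -1116171 - (-630025 + 1630645) = -1116171 - 1*1000620 = -1116171 - 1000620 = -2116791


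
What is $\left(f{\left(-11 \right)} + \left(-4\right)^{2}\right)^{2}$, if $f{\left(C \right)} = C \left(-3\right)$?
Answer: $2401$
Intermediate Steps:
$f{\left(C \right)} = - 3 C$
$\left(f{\left(-11 \right)} + \left(-4\right)^{2}\right)^{2} = \left(\left(-3\right) \left(-11\right) + \left(-4\right)^{2}\right)^{2} = \left(33 + 16\right)^{2} = 49^{2} = 2401$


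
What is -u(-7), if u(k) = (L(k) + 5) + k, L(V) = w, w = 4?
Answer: -2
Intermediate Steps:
L(V) = 4
u(k) = 9 + k (u(k) = (4 + 5) + k = 9 + k)
-u(-7) = -(9 - 7) = -1*2 = -2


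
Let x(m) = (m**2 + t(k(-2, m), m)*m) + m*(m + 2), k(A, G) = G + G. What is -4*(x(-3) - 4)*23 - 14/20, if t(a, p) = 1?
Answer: -4607/10 ≈ -460.70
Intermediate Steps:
k(A, G) = 2*G
x(m) = m + m**2 + m*(2 + m) (x(m) = (m**2 + 1*m) + m*(m + 2) = (m**2 + m) + m*(2 + m) = (m + m**2) + m*(2 + m) = m + m**2 + m*(2 + m))
-4*(x(-3) - 4)*23 - 14/20 = -4*(-3*(3 + 2*(-3)) - 4)*23 - 14/20 = -4*(-3*(3 - 6) - 4)*23 - 14*1/20 = -4*(-3*(-3) - 4)*23 - 7/10 = -4*(9 - 4)*23 - 7/10 = -4*5*23 - 7/10 = -20*23 - 7/10 = -460 - 7/10 = -4607/10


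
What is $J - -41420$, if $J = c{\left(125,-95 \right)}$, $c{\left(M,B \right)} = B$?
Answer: $41325$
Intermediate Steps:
$J = -95$
$J - -41420 = -95 - -41420 = -95 + 41420 = 41325$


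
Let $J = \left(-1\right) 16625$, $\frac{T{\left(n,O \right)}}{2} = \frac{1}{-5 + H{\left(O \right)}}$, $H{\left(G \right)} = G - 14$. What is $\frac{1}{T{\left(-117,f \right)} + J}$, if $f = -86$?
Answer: $- \frac{105}{1745627} \approx -6.015 \cdot 10^{-5}$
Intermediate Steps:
$H{\left(G \right)} = -14 + G$
$T{\left(n,O \right)} = \frac{2}{-19 + O}$ ($T{\left(n,O \right)} = \frac{2}{-5 + \left(-14 + O\right)} = \frac{2}{-19 + O}$)
$J = -16625$
$\frac{1}{T{\left(-117,f \right)} + J} = \frac{1}{\frac{2}{-19 - 86} - 16625} = \frac{1}{\frac{2}{-105} - 16625} = \frac{1}{2 \left(- \frac{1}{105}\right) - 16625} = \frac{1}{- \frac{2}{105} - 16625} = \frac{1}{- \frac{1745627}{105}} = - \frac{105}{1745627}$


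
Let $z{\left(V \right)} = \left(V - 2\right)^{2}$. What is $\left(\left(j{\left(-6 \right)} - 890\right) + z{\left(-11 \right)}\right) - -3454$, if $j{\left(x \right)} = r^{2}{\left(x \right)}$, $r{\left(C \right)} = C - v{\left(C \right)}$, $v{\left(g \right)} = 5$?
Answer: $2854$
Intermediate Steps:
$z{\left(V \right)} = \left(-2 + V\right)^{2}$
$r{\left(C \right)} = -5 + C$ ($r{\left(C \right)} = C - 5 = -5 + C$)
$j{\left(x \right)} = \left(-5 + x\right)^{2}$
$\left(\left(j{\left(-6 \right)} - 890\right) + z{\left(-11 \right)}\right) - -3454 = \left(\left(\left(-5 - 6\right)^{2} - 890\right) + \left(-2 - 11\right)^{2}\right) - -3454 = \left(\left(\left(-11\right)^{2} - 890\right) + \left(-13\right)^{2}\right) + 3454 = \left(\left(121 - 890\right) + 169\right) + 3454 = \left(-769 + 169\right) + 3454 = -600 + 3454 = 2854$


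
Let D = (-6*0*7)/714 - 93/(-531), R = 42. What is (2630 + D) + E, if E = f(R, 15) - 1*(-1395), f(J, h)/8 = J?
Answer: 771928/177 ≈ 4361.2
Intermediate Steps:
f(J, h) = 8*J
E = 1731 (E = 8*42 - 1*(-1395) = 336 + 1395 = 1731)
D = 31/177 (D = (0*7)*(1/714) - 93*(-1/531) = 0*(1/714) + 31/177 = 0 + 31/177 = 31/177 ≈ 0.17514)
(2630 + D) + E = (2630 + 31/177) + 1731 = 465541/177 + 1731 = 771928/177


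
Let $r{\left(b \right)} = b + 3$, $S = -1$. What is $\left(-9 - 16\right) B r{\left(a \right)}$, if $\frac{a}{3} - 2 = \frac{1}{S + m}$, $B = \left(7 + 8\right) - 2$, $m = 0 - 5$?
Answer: $- \frac{5525}{2} \approx -2762.5$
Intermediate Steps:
$m = -5$ ($m = 0 - 5 = -5$)
$B = 13$ ($B = 15 - 2 = 13$)
$a = \frac{11}{2}$ ($a = 6 + \frac{3}{-1 - 5} = 6 + \frac{3}{-6} = 6 + 3 \left(- \frac{1}{6}\right) = 6 - \frac{1}{2} = \frac{11}{2} \approx 5.5$)
$r{\left(b \right)} = 3 + b$
$\left(-9 - 16\right) B r{\left(a \right)} = \left(-9 - 16\right) 13 \left(3 + \frac{11}{2}\right) = \left(-25\right) 13 \cdot \frac{17}{2} = \left(-325\right) \frac{17}{2} = - \frac{5525}{2}$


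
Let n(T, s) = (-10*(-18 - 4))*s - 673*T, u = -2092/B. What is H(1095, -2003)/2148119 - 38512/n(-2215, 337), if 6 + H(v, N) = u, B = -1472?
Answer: -30446672832479/1237014260694320 ≈ -0.024613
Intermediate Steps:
u = 523/368 (u = -2092/(-1472) = -2092*(-1/1472) = 523/368 ≈ 1.4212)
n(T, s) = -673*T + 220*s (n(T, s) = (-10*(-22))*s - 673*T = 220*s - 673*T = -673*T + 220*s)
H(v, N) = -1685/368 (H(v, N) = -6 + 523/368 = -1685/368)
H(1095, -2003)/2148119 - 38512/n(-2215, 337) = -1685/368/2148119 - 38512/(-673*(-2215) + 220*337) = -1685/368*1/2148119 - 38512/(1490695 + 74140) = -1685/790507792 - 38512/1564835 = -30446672832479/1237014260694320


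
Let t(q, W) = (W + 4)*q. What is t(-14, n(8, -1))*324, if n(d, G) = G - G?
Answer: -18144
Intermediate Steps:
n(d, G) = 0
t(q, W) = q*(4 + W) (t(q, W) = (4 + W)*q = q*(4 + W))
t(-14, n(8, -1))*324 = -14*(4 + 0)*324 = -14*4*324 = -56*324 = -18144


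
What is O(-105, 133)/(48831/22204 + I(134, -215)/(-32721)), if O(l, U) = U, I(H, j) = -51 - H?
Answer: 30093252/498881 ≈ 60.322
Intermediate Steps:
O(-105, 133)/(48831/22204 + I(134, -215)/(-32721)) = 133/(48831/22204 + (-51 - 1*134)/(-32721)) = 133/(48831*(1/22204) + (-51 - 134)*(-1/32721)) = 133/(48831/22204 - 185*(-1/32721)) = 133/(48831/22204 + 185/32721) = 133/(9478739/4299036) = 133*(4299036/9478739) = 30093252/498881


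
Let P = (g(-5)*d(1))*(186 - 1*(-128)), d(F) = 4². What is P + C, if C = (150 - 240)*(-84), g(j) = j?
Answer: -17560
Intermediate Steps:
d(F) = 16
C = 7560 (C = -90*(-84) = 7560)
P = -25120 (P = (-5*16)*(186 - 1*(-128)) = -80*(186 + 128) = -80*314 = -25120)
P + C = -25120 + 7560 = -17560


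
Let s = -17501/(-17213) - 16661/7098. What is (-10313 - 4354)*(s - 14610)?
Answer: 1246821627080045/5817994 ≈ 2.1430e+8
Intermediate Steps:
s = -23223385/17453982 (s = -17501*(-1/17213) - 16661*1/7098 = 17501/17213 - 16661/7098 = -23223385/17453982 ≈ -1.3305)
(-10313 - 4354)*(s - 14610) = (-10313 - 4354)*(-23223385/17453982 - 14610) = -14667*(-255025900405/17453982) = 1246821627080045/5817994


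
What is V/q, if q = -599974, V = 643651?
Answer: -643651/599974 ≈ -1.0728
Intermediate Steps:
V/q = 643651/(-599974) = 643651*(-1/599974) = -643651/599974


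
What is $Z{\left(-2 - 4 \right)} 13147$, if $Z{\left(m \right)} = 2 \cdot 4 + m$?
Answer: $26294$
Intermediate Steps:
$Z{\left(m \right)} = 8 + m$
$Z{\left(-2 - 4 \right)} 13147 = \left(8 - 6\right) 13147 = 2 \cdot 13147 = 26294$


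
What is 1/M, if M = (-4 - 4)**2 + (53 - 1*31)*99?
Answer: 1/2242 ≈ 0.00044603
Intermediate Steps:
M = 2242 (M = (-8)**2 + (53 - 31)*99 = 64 + 22*99 = 64 + 2178 = 2242)
1/M = 1/2242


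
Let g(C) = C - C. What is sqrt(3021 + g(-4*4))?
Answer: sqrt(3021) ≈ 54.964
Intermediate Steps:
g(C) = 0
sqrt(3021 + g(-4*4)) = sqrt(3021 + 0) = sqrt(3021)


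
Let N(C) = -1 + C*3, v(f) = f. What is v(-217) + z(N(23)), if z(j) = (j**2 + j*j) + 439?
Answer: 9470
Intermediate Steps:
N(C) = -1 + 3*C
z(j) = 439 + 2*j**2 (z(j) = (j**2 + j**2) + 439 = 2*j**2 + 439 = 439 + 2*j**2)
v(-217) + z(N(23)) = -217 + (439 + 2*(-1 + 3*23)**2) = -217 + (439 + 2*(-1 + 69)**2) = -217 + (439 + 2*68**2) = -217 + (439 + 2*4624) = -217 + (439 + 9248) = -217 + 9687 = 9470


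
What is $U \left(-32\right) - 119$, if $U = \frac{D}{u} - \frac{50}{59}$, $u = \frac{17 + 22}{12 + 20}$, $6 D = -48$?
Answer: $\frac{271909}{2301} \approx 118.17$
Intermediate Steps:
$D = -8$ ($D = \frac{1}{6} \left(-48\right) = -8$)
$u = \frac{39}{32} \approx 1.2188$
$U = - \frac{17054}{2301}$ ($U = - \frac{8}{\frac{39}{32}} - \frac{50}{59} = \left(-8\right) \frac{32}{39} - \frac{50}{59} = - \frac{256}{39} - \frac{50}{59} = - \frac{17054}{2301} \approx -7.4116$)
$U \left(-32\right) - 119 = \left(- \frac{17054}{2301}\right) \left(-32\right) - 119 = \frac{545728}{2301} - 119 = \frac{271909}{2301}$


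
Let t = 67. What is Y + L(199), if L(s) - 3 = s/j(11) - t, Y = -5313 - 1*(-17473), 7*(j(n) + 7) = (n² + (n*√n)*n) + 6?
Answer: 1874372178/154967 + 168553*√11/154967 ≈ 12099.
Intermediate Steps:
j(n) = -43/7 + n²/7 + n^(5/2)/7 (j(n) = -7 + ((n² + (n*√n)*n) + 6)/7 = -7 + ((n² + n^(3/2)*n) + 6)/7 = -7 + ((n² + n^(5/2)) + 6)/7 = -7 + (6 + n² + n^(5/2))/7 = -7 + (6/7 + n²/7 + n^(5/2)/7) = -43/7 + n²/7 + n^(5/2)/7)
Y = 12160 (Y = -5313 + 17473 = 12160)
L(s) = -64 + s/(78/7 + 121*√11/7) (L(s) = 3 + (s/(-43/7 + (⅐)*11² + 11^(5/2)/7) - 1*67) = 3 + (s/(-43/7 + (⅐)*121 + (121*√11)/7) - 67) = 3 + (s/(-43/7 + 121/7 + 121*√11/7) - 67) = 3 + (s/(78/7 + 121*√11/7) - 67) = 3 + (-67 + s/(78/7 + 121*√11/7)) = -64 + s/(78/7 + 121*√11/7))
Y + L(199) = 12160 + (-64 - 546/154967*199 + (847/154967)*199*√11) = 12160 + (-64 - 108654/154967 + 168553*√11/154967) = 12160 + (-10026542/154967 + 168553*√11/154967) = 1874372178/154967 + 168553*√11/154967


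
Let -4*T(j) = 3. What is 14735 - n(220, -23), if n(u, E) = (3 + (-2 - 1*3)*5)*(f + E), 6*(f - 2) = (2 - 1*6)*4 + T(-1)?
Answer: 170539/12 ≈ 14212.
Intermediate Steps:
T(j) = -¾ (T(j) = -¼*3 = -¾)
f = -19/24 (f = 2 + ((2 - 1*6)*4 - ¾)/6 = 2 + ((2 - 6)*4 - ¾)/6 = 2 + (-4*4 - ¾)/6 = 2 + (-16 - ¾)/6 = 2 + (⅙)*(-67/4) = 2 - 67/24 = -19/24 ≈ -0.79167)
n(u, E) = 209/12 - 22*E (n(u, E) = (3 + (-2 - 1*3)*5)*(-19/24 + E) = (3 + (-2 - 3)*5)*(-19/24 + E) = (3 - 5*5)*(-19/24 + E) = (3 - 25)*(-19/24 + E) = -22*(-19/24 + E) = 209/12 - 22*E)
14735 - n(220, -23) = 14735 - (209/12 - 22*(-23)) = 14735 - (209/12 + 506) = 14735 - 1*6281/12 = 14735 - 6281/12 = 170539/12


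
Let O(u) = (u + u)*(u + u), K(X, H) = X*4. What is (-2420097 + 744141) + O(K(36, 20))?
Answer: -1593012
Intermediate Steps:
K(X, H) = 4*X
O(u) = 4*u² (O(u) = (2*u)*(2*u) = 4*u²)
(-2420097 + 744141) + O(K(36, 20)) = (-2420097 + 744141) + 4*(4*36)² = -1675956 + 4*144² = -1675956 + 4*20736 = -1675956 + 82944 = -1593012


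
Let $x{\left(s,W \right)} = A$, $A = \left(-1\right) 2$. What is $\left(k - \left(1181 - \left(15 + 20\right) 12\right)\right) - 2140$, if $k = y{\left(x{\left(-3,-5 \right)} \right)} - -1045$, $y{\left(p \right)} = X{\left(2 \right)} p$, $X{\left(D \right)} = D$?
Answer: $-1860$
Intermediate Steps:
$A = -2$
$x{\left(s,W \right)} = -2$
$y{\left(p \right)} = 2 p$
$k = 1041$ ($k = 2 \left(-2\right) - -1045 = -4 + 1045 = 1041$)
$\left(k - \left(1181 - \left(15 + 20\right) 12\right)\right) - 2140 = \left(1041 - \left(1181 - \left(15 + 20\right) 12\right)\right) - 2140 = \left(1041 + \left(-1181 + 35 \cdot 12\right)\right) - 2140 = \left(1041 + \left(-1181 + 420\right)\right) - 2140 = \left(1041 - 761\right) - 2140 = 280 - 2140 = -1860$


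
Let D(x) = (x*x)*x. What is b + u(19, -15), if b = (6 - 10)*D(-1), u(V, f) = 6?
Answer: 10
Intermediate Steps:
D(x) = x**3 (D(x) = x**2*x = x**3)
b = 4 (b = (6 - 10)*(-1)**3 = -4*(-1) = 4)
b + u(19, -15) = 4 + 6 = 10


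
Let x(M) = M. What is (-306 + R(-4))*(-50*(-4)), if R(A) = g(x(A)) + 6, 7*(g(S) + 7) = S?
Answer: -430600/7 ≈ -61514.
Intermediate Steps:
g(S) = -7 + S/7
R(A) = -1 + A/7 (R(A) = (-7 + A/7) + 6 = -1 + A/7)
(-306 + R(-4))*(-50*(-4)) = (-306 + (-1 + (⅐)*(-4)))*(-50*(-4)) = (-306 + (-1 - 4/7))*200 = (-306 - 11/7)*200 = -2153/7*200 = -430600/7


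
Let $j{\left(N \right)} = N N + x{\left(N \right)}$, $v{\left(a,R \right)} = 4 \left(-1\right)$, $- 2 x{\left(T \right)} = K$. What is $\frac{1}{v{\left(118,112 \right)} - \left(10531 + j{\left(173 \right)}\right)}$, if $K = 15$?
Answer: $- \frac{2}{80913} \approx -2.4718 \cdot 10^{-5}$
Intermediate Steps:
$x{\left(T \right)} = - \frac{15}{2}$ ($x{\left(T \right)} = \left(- \frac{1}{2}\right) 15 = - \frac{15}{2}$)
$v{\left(a,R \right)} = -4$
$j{\left(N \right)} = - \frac{15}{2} + N^{2}$ ($j{\left(N \right)} = N N - \frac{15}{2} = N^{2} - \frac{15}{2} = - \frac{15}{2} + N^{2}$)
$\frac{1}{v{\left(118,112 \right)} - \left(10531 + j{\left(173 \right)}\right)} = \frac{1}{-4 - \frac{80905}{2}} = \frac{1}{- \frac{80913}{2}} = - \frac{2}{80913}$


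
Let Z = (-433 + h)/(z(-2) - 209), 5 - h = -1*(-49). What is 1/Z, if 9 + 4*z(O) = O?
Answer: 847/1908 ≈ 0.44392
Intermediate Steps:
h = -44 (h = 5 - (-1)*(-49) = 5 - 1*49 = 5 - 49 = -44)
z(O) = -9/4 + O/4
Z = 1908/847 (Z = (-433 - 44)/((-9/4 + (1/4)*(-2)) - 209) = -477/((-9/4 - 1/2) - 209) = -477/(-11/4 - 209) = -477/(-847/4) = -477*(-4/847) = 1908/847 ≈ 2.2527)
1/Z = 1/(1908/847) = 847/1908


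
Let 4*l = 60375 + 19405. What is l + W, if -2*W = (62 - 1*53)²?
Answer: 39809/2 ≈ 19905.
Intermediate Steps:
W = -81/2 (W = -(62 - 1*53)²/2 = -(62 - 53)²/2 = -½*9² = -½*81 = -81/2 ≈ -40.500)
l = 19945 (l = (60375 + 19405)/4 = (¼)*79780 = 19945)
l + W = 19945 - 81/2 = 39809/2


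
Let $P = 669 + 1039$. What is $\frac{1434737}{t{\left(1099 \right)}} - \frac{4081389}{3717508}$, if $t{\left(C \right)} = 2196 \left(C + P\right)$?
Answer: $- \frac{2478092189939}{2864419840422} \approx -0.86513$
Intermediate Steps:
$P = 1708$
$t{\left(C \right)} = 3750768 + 2196 C$ ($t{\left(C \right)} = 2196 \left(C + 1708\right) = 2196 \left(1708 + C\right) = 3750768 + 2196 C$)
$\frac{1434737}{t{\left(1099 \right)}} - \frac{4081389}{3717508} = \frac{1434737}{3750768 + 2196 \cdot 1099} - \frac{4081389}{3717508} = \frac{1434737}{3750768 + 2413404} - \frac{4081389}{3717508} = \frac{1434737}{6164172} - \frac{4081389}{3717508} = - \frac{2478092189939}{2864419840422}$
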